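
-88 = -88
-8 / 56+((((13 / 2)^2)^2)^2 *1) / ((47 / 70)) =199854020629 / 42112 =4745773.67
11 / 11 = 1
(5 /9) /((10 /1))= 1 /18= 0.06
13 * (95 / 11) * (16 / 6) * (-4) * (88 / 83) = -316160 / 249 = -1269.72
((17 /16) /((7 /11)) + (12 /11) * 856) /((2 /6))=3457563 /1232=2806.46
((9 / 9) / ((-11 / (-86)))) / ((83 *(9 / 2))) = 172 / 8217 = 0.02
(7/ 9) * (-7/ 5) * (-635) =6223/ 9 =691.44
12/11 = 1.09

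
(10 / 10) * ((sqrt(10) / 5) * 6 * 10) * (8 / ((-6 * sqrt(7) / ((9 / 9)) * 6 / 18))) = -48 * sqrt(70) / 7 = -57.37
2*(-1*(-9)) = 18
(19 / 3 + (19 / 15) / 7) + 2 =298 / 35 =8.51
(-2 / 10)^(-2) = 25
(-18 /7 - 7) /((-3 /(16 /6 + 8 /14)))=4556 /441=10.33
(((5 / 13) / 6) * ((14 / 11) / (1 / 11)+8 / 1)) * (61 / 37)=3355 / 1443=2.33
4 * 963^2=3709476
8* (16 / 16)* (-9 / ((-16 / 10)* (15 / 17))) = 51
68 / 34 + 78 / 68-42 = -38.85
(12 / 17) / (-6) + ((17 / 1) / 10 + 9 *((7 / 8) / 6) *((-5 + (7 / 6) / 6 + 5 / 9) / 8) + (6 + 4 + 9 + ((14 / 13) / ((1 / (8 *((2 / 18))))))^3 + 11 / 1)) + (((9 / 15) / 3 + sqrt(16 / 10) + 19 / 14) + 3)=2 *sqrt(10) / 5 + 17720806622093 / 487915384320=37.58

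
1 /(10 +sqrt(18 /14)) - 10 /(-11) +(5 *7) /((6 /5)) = 30.17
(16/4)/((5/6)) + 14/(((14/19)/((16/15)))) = 376/15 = 25.07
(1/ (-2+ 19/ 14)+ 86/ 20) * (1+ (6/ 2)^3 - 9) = 4693/ 90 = 52.14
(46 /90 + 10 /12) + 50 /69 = 4283 /2070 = 2.07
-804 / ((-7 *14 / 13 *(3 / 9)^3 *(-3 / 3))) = -2879.63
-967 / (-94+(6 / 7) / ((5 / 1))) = 33845 / 3284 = 10.31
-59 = -59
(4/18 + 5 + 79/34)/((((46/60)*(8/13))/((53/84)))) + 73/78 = 112999013/10247328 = 11.03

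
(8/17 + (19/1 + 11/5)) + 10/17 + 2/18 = 17113/765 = 22.37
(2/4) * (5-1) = 2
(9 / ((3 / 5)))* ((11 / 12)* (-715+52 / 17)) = -665665 / 68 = -9789.19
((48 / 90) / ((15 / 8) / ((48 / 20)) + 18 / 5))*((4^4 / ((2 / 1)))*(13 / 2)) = 212992 / 2103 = 101.28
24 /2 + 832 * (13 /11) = 10948 /11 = 995.27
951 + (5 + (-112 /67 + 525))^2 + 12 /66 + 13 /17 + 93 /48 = 3761842765037 /13431088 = 280084.74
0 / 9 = 0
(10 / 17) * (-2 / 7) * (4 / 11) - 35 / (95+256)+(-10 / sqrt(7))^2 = 14.12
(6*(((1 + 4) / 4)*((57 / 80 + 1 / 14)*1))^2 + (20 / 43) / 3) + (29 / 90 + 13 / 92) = 28493759611 / 4466165760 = 6.38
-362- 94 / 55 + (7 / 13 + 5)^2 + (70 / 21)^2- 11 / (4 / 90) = -95270233 / 167310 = -569.42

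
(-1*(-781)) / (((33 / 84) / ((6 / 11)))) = 11928 / 11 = 1084.36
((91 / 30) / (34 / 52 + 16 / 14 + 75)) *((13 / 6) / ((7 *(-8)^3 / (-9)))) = 15379 / 71562240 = 0.00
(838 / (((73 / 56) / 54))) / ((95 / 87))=220467744 / 6935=31790.59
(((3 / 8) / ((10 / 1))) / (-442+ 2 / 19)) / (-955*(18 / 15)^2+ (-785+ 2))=19 / 483206592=0.00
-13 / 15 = -0.87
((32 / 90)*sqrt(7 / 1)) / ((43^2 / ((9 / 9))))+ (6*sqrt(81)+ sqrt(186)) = 16*sqrt(7) / 83205+ sqrt(186)+ 54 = 67.64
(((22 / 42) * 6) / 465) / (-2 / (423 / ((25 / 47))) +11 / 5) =145794 / 47401697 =0.00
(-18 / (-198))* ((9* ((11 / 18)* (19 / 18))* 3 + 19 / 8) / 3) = 475 / 792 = 0.60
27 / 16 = 1.69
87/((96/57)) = 1653/32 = 51.66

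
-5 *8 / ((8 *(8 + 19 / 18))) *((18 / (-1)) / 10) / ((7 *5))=162 / 5705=0.03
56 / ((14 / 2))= 8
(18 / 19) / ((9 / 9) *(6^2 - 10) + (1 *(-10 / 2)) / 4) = 8 / 209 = 0.04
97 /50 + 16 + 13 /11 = 10517 /550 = 19.12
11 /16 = 0.69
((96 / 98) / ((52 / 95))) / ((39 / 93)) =35340 / 8281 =4.27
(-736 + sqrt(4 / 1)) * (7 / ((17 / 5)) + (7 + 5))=-175426 / 17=-10319.18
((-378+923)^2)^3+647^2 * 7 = 26204689234820888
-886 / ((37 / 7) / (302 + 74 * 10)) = -6462484 / 37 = -174661.73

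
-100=-100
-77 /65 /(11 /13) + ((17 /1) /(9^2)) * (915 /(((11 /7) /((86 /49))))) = 2214997 /10395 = 213.08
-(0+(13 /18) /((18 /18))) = -13 /18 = -0.72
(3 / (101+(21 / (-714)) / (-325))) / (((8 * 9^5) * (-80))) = -1105 / 1405902837312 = -0.00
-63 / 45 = -7 / 5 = -1.40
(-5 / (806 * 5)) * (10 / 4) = -5 / 1612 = -0.00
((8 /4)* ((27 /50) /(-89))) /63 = -3 /15575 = -0.00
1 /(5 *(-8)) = -1 /40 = -0.02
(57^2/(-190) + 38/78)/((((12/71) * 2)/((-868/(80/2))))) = 99821953/93600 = 1066.47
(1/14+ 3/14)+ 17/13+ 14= 1419/91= 15.59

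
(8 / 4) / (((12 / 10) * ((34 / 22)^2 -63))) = -605 / 22002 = -0.03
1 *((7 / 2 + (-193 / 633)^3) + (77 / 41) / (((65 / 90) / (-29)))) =-19450648888771 / 270376122042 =-71.94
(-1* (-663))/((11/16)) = 10608/11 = 964.36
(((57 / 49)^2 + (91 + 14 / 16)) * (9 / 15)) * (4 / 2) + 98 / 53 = 289431553 / 2545060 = 113.72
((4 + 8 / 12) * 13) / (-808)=-91 / 1212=-0.08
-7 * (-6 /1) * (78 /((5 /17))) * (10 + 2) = 668304 /5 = 133660.80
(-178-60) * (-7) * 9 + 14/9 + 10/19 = 2564330/171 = 14996.08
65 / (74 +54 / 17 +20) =1105 / 1652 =0.67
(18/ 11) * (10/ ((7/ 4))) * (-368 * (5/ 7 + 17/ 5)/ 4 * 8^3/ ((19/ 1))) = -976748544/ 10241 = -95376.29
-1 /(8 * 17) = -1 /136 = -0.01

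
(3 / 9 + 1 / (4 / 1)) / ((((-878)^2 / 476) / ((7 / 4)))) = 5831 / 9250608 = 0.00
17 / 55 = 0.31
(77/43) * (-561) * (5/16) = -215985/688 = -313.93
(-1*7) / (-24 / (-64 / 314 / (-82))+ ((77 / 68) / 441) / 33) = 89964 / 124092485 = 0.00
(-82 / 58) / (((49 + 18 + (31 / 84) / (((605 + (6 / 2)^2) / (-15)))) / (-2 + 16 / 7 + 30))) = -21347552 / 33399561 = -0.64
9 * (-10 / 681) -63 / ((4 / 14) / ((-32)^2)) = -51254814 / 227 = -225792.13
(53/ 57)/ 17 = 53/ 969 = 0.05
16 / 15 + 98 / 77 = 2.34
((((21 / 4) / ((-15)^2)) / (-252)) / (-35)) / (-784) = -1 / 296352000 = -0.00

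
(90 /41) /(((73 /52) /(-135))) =-631800 /2993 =-211.09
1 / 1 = 1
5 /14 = 0.36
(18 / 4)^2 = 81 / 4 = 20.25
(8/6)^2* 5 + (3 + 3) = 14.89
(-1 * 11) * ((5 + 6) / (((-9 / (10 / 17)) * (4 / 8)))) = 2420 / 153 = 15.82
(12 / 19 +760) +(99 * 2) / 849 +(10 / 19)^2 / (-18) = 699575920 / 919467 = 760.85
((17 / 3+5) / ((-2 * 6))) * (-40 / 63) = 320 / 567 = 0.56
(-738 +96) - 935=-1577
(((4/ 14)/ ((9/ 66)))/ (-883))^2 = 1936/ 343842849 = 0.00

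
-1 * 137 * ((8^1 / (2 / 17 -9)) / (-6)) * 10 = -93160 / 453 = -205.65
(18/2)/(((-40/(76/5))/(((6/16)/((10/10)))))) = -513/400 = -1.28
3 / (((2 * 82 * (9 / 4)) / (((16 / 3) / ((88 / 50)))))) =100 / 4059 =0.02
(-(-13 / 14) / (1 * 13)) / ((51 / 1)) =1 / 714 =0.00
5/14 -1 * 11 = -149/14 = -10.64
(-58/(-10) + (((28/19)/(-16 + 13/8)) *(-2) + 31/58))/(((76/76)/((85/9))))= 4696267/76038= 61.76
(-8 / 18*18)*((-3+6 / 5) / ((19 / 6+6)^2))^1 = 2592 / 15125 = 0.17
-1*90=-90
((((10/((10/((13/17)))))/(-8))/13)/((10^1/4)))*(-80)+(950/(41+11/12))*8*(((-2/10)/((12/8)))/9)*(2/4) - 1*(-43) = 3223985/76959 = 41.89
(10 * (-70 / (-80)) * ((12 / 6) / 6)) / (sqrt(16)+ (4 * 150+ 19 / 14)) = 49 / 10170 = 0.00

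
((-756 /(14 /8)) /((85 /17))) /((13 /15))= -1296 /13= -99.69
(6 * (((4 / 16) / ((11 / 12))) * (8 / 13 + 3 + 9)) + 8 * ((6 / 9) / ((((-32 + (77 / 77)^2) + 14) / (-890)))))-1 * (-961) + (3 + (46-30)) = 9334012 / 7293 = 1279.86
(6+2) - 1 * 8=0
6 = 6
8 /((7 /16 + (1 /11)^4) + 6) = 1874048 /1508039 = 1.24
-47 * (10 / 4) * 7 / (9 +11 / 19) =-4465 / 52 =-85.87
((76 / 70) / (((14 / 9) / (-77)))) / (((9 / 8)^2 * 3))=-13376 / 945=-14.15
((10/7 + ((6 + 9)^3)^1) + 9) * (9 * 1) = 213282/7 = 30468.86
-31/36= -0.86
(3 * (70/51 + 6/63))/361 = 524/42959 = 0.01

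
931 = 931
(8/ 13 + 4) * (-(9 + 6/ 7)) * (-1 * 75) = 3412.09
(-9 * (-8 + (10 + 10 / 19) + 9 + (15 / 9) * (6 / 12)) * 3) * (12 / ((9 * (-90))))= 1409 / 285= 4.94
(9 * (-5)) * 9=-405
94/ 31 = 3.03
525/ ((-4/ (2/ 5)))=-105/ 2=-52.50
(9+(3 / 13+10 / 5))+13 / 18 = 2797 / 234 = 11.95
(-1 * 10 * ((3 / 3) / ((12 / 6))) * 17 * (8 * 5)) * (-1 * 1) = 3400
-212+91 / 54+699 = 26389 / 54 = 488.69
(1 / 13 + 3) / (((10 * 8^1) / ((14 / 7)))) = 1 / 13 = 0.08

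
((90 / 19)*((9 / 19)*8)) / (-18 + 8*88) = 3240 / 123823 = 0.03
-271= -271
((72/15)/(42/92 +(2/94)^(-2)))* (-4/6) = -736/508175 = -0.00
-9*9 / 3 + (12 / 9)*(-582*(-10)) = 7733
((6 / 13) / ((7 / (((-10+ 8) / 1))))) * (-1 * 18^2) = 3888 / 91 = 42.73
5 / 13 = 0.38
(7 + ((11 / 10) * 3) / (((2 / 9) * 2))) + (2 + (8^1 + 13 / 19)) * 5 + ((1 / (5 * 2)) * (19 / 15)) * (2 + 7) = 262147 / 3800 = 68.99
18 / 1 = 18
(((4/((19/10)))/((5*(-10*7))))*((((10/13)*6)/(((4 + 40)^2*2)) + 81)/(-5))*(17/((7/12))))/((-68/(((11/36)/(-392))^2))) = -48539/1912932403200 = -0.00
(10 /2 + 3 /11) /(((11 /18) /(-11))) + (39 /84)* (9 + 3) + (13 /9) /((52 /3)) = -89.25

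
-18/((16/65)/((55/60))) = -67.03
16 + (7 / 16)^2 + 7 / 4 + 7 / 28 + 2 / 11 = 18.37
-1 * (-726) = 726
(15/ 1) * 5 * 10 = 750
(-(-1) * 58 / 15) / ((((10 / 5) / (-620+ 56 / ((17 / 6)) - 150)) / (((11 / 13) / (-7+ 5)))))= 2034263 / 3315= 613.65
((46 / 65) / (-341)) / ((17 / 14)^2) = -9016 / 6405685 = -0.00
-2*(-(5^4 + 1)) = 1252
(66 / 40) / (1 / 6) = 99 / 10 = 9.90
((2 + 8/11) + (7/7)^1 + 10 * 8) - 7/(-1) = 998/11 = 90.73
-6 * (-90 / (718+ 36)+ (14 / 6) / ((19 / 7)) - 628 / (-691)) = -48975040 / 4949633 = -9.89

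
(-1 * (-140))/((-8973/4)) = -560/8973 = -0.06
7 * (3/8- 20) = -1099/8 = -137.38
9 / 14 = 0.64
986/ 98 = 493/ 49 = 10.06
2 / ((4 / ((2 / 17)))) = 1 / 17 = 0.06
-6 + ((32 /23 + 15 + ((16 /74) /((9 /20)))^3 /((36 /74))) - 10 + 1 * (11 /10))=3551869087 /2065862070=1.72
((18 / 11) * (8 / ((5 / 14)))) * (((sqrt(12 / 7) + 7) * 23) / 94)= 6624 * sqrt(21) / 2585 + 162288 / 2585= 74.52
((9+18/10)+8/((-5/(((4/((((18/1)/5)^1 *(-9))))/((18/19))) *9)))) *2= 10268/405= 25.35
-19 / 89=-0.21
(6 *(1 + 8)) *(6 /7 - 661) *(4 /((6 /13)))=-2162628 /7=-308946.86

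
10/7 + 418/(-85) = -2076/595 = -3.49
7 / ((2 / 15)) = 105 / 2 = 52.50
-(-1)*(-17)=-17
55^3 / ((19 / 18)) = 2994750 / 19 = 157618.42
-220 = -220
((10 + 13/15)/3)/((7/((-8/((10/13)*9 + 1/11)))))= -186472/315945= -0.59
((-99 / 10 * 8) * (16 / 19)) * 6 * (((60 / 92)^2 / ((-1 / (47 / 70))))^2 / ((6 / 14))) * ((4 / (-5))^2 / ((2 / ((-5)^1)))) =4534776576 / 37218853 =121.84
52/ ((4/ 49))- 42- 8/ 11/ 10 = 32721/ 55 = 594.93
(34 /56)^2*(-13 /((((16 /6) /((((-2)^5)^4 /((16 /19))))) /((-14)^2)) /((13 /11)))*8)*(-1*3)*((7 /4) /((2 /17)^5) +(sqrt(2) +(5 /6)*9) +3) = 136836071424*sqrt(2) /11 +10626542849430144 /11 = 966066942259833.97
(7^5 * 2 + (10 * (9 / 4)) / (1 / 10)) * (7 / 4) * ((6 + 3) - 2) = 1658111 / 4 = 414527.75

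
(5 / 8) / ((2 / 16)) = 5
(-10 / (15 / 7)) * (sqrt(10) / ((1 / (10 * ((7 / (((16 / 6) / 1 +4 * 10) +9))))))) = -196 * sqrt(10) / 31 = -19.99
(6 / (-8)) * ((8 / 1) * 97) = -582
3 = 3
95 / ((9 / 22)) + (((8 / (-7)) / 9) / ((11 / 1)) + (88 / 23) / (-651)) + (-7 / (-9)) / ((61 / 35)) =2337418049 / 10046883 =232.65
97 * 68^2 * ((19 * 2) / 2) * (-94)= -801071008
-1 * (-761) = 761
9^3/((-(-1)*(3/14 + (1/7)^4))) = 3500658/1031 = 3395.40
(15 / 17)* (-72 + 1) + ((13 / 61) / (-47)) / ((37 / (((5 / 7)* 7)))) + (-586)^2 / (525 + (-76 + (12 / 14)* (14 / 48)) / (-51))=38065105985064 / 64561482743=589.59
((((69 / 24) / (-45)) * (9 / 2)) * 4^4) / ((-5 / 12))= 4416 / 25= 176.64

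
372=372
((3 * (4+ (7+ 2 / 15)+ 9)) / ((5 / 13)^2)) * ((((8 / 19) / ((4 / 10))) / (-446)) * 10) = -204152 / 21185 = -9.64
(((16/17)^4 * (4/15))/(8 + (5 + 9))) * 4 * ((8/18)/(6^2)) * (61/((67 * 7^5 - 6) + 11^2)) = 3997696/157139010661545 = 0.00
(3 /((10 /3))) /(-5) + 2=91 /50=1.82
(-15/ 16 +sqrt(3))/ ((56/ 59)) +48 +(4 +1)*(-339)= -1476597/ 896 +59*sqrt(3)/ 56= -1646.16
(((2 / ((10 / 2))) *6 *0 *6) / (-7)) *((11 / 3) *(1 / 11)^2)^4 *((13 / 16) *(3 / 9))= 0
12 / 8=3 / 2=1.50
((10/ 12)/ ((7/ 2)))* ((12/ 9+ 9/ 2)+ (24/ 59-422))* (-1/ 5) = 147179/ 7434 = 19.80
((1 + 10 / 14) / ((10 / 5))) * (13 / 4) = 39 / 14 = 2.79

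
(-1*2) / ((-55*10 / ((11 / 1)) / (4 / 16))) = 1 / 100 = 0.01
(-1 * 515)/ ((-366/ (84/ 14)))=515/ 61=8.44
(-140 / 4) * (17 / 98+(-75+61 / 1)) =6775 / 14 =483.93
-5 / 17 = -0.29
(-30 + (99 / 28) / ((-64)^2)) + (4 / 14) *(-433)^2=6140199011 / 114688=53538.29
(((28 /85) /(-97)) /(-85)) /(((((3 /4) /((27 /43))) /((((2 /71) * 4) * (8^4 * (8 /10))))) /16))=2113929216 /10698093625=0.20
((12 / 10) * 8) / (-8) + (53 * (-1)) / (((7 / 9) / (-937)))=2234703 / 35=63848.66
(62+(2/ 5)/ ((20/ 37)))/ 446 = 3137/ 22300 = 0.14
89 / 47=1.89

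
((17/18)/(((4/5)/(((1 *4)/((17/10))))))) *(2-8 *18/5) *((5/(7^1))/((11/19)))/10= -6365/693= -9.18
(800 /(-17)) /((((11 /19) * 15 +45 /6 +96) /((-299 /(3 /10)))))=90896000 /217413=418.08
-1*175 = -175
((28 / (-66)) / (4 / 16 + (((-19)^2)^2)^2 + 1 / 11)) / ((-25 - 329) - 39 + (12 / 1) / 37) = 2072 / 32571552740448753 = 0.00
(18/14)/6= 3/14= 0.21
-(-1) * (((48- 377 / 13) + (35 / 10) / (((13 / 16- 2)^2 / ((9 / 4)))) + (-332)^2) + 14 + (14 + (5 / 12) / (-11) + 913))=5298404275 / 47652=111189.55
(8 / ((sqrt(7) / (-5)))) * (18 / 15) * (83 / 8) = -498 * sqrt(7) / 7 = -188.23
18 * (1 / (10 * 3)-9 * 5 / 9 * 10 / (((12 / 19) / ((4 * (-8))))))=228003 / 5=45600.60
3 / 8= 0.38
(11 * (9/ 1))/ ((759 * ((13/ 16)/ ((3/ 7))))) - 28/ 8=-14363/ 4186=-3.43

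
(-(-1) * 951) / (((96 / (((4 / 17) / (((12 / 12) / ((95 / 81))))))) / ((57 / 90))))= 114437 / 66096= 1.73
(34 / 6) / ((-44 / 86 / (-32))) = 11696 / 33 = 354.42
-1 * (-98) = 98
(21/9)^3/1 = 343/27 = 12.70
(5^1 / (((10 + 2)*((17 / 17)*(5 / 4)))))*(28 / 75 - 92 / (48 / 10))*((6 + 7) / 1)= -36647 / 450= -81.44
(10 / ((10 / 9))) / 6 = 3 / 2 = 1.50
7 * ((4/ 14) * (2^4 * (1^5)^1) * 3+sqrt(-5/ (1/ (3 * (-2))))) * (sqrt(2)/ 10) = sqrt(2) * (7 * sqrt(30)+96)/ 10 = 19.00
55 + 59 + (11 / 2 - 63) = 113 / 2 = 56.50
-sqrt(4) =-2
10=10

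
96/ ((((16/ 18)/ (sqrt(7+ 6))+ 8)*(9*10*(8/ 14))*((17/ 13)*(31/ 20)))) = 31941/ 277202- 273*sqrt(13)/ 277202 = 0.11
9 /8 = 1.12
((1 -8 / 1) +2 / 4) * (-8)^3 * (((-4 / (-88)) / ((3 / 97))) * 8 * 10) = 12912640 / 33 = 391292.12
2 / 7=0.29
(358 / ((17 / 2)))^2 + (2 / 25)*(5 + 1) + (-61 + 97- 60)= 12646468 / 7225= 1750.38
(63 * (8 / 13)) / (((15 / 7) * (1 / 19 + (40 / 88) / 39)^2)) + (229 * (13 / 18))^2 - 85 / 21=6174297050561 / 194605740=31727.21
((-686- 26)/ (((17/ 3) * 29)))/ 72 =-89/ 1479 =-0.06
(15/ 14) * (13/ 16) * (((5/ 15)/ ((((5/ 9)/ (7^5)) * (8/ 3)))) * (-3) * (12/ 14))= -1083537/ 128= -8465.13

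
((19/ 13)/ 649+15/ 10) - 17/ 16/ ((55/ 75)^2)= -0.47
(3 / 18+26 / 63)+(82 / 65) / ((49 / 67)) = 132107 / 57330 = 2.30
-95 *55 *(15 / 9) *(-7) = 182875 / 3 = 60958.33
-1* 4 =-4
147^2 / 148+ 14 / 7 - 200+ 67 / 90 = -341317 / 6660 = -51.25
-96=-96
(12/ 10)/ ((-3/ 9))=-18/ 5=-3.60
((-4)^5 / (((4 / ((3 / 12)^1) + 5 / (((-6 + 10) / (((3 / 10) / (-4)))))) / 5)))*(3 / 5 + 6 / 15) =-163840 / 509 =-321.89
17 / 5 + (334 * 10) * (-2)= -33383 / 5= -6676.60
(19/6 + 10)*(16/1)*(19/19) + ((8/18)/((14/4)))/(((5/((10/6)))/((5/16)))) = 79637/378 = 210.68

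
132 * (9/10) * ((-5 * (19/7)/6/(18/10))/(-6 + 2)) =1045/28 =37.32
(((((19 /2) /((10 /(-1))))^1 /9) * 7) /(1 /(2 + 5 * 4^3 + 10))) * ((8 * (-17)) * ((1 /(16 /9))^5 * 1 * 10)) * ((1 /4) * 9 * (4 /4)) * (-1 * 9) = -99731812383 /262144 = -380446.67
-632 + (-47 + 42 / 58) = -19670 / 29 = -678.28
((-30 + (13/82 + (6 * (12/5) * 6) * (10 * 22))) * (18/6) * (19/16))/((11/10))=61463.35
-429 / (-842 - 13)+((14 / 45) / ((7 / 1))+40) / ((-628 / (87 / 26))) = 223667 / 775580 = 0.29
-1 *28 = -28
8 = 8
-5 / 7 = -0.71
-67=-67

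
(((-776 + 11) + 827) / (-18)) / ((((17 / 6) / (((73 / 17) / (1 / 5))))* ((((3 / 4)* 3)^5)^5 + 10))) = -25479114891848581120 / 622417565090388386789355963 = -0.00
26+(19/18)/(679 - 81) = 26.00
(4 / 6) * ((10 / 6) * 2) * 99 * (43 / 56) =2365 / 14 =168.93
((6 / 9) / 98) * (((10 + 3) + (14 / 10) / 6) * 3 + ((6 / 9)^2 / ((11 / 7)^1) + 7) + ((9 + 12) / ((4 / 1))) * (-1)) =82631 / 291060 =0.28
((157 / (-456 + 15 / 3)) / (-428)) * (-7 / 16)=-1099 / 3088448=-0.00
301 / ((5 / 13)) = 3913 / 5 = 782.60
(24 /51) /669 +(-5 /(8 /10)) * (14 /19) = -1989971 /432174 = -4.60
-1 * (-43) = 43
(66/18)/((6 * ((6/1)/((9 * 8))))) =7.33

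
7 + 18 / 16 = 65 / 8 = 8.12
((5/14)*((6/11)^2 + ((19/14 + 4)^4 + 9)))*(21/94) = 58076004375/873887168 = 66.46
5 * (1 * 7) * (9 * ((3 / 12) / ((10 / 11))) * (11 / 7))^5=1531578985264449 / 49172480000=31147.08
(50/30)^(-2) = 9/25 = 0.36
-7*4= -28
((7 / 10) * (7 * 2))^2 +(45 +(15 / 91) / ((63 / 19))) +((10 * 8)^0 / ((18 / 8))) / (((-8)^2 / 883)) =337608703 / 2293200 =147.22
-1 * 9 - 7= -16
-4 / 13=-0.31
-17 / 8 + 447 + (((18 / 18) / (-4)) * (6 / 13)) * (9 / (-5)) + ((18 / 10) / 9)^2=1157319 / 2600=445.12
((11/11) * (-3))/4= -3/4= -0.75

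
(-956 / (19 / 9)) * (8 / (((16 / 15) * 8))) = -32265 / 76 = -424.54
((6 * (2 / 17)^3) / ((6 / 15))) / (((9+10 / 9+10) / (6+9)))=16200 / 889253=0.02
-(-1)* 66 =66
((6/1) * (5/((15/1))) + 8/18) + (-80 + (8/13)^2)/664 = 293456/126243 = 2.32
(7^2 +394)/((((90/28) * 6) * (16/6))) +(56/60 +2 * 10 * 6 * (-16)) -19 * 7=-735643/360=-2043.45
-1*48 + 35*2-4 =18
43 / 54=0.80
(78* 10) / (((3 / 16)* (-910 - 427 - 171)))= -80 / 29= -2.76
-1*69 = -69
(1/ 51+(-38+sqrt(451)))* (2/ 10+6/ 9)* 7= -176267/ 765+91* sqrt(451)/ 15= -101.58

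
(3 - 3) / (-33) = 0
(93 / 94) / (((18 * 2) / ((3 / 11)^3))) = 279 / 500456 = 0.00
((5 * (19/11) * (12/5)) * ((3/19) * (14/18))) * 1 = 2.55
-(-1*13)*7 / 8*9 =819 / 8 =102.38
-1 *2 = -2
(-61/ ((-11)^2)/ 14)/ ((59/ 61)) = -0.04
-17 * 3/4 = -12.75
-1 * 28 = -28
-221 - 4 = -225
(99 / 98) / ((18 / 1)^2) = 0.00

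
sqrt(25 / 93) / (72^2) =5 * sqrt(93) / 482112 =0.00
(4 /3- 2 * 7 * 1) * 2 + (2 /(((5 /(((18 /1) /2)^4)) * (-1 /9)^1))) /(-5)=352394 /75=4698.59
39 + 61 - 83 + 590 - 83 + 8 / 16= 1049 / 2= 524.50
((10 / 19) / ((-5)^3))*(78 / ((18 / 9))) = -78 / 475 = -0.16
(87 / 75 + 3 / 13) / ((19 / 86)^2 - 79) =-3342992 / 189774975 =-0.02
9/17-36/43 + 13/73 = -0.13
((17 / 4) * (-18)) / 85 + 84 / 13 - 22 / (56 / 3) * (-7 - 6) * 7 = 29331 / 260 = 112.81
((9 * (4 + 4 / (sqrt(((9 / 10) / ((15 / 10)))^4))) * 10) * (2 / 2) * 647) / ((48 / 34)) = 1869830 / 3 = 623276.67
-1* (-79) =79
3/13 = 0.23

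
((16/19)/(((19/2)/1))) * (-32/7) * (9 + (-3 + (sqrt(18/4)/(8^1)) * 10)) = -6144/2527 - 1920 * sqrt(2)/2527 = -3.51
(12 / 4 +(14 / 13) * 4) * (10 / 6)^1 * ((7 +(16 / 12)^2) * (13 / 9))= 37525 / 243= 154.42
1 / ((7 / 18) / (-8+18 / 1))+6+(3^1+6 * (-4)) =10.71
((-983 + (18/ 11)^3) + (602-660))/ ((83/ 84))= -115898076/ 110473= -1049.11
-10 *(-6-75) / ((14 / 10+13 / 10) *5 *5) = 12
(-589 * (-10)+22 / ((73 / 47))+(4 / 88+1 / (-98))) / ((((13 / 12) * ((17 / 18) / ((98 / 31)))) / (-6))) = -19424326176 / 177463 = -109455.64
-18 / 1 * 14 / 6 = -42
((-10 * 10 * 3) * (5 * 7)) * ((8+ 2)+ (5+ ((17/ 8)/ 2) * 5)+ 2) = -937125/ 4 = -234281.25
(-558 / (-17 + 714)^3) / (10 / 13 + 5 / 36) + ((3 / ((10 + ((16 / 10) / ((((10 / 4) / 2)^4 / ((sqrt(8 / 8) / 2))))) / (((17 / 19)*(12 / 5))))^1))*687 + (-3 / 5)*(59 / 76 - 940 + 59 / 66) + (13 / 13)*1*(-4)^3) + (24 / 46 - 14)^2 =9099834596166038769134263 / 10297849007802272440700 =883.66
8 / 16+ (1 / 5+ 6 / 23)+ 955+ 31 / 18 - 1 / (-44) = 43613923 / 45540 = 957.71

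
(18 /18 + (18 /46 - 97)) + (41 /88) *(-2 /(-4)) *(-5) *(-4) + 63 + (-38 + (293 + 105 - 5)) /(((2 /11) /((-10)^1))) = -19787585 /1012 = -19552.95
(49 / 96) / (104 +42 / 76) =931 / 190704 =0.00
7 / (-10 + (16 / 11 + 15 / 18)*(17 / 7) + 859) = 3234 / 394805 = 0.01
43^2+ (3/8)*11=14825/8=1853.12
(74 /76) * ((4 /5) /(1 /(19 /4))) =37 /10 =3.70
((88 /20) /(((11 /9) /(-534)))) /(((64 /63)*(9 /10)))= -16821 /8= -2102.62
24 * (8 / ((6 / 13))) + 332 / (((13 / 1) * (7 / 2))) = 38520 / 91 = 423.30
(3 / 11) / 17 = 3 / 187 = 0.02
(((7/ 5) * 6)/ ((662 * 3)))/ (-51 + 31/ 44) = -0.00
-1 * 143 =-143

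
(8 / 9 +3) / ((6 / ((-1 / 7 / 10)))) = -1 / 108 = -0.01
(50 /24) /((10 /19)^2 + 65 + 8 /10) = 45125 /1431228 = 0.03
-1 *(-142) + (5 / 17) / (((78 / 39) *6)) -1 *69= 14897 / 204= 73.02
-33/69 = -11/23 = -0.48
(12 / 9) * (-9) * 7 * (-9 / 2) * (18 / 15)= 2268 / 5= 453.60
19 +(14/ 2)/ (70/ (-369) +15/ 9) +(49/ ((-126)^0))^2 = 1321483/ 545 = 2424.74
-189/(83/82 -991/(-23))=-356454/83171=-4.29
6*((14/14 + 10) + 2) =78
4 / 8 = 0.50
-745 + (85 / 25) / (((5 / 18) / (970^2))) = 11515871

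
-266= -266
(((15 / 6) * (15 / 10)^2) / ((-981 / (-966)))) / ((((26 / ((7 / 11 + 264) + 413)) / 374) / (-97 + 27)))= -5355419475 / 1417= -3779406.83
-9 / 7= -1.29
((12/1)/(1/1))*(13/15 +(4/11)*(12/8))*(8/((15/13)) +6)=180808/825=219.16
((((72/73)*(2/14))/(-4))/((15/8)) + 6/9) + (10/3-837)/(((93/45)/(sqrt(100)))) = -958354304/237615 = -4033.22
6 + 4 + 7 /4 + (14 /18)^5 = 2842531 /236196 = 12.03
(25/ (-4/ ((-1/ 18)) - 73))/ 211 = -25/ 211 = -0.12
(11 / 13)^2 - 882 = -148937 / 169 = -881.28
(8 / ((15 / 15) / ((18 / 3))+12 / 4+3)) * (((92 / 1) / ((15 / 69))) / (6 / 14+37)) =14.67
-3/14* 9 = -27/14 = -1.93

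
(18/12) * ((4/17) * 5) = 30/17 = 1.76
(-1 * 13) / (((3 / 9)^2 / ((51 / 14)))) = -5967 / 14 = -426.21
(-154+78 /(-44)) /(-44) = 3427 /968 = 3.54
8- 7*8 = -48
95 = 95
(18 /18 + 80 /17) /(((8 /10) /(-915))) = -443775 /68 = -6526.10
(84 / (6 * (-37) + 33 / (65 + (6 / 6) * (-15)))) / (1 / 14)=-2800 / 527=-5.31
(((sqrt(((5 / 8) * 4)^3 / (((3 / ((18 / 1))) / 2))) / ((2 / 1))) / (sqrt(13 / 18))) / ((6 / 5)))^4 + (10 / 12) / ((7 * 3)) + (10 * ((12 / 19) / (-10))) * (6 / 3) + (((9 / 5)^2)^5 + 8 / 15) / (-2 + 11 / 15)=176801256541491329 / 101146500000000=1747.97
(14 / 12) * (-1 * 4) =-4.67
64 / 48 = 4 / 3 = 1.33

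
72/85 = 0.85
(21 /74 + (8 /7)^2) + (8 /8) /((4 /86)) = 41862 /1813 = 23.09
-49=-49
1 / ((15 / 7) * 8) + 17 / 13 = 1.37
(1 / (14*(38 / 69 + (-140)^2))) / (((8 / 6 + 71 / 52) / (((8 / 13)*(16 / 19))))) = 26496 / 37863530467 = 0.00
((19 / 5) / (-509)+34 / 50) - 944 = -12003842 / 12725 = -943.33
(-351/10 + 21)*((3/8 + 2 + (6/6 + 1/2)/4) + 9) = -6627/40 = -165.68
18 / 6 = 3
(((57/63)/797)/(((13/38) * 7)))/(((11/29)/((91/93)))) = 20938/17121951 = 0.00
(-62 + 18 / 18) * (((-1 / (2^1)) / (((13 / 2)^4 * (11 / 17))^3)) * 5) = 3068856320 / 31009751298022211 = 0.00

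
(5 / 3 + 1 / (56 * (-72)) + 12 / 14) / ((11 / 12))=925 / 336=2.75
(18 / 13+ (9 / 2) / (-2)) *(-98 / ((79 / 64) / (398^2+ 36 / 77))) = 122947211520 / 11297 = 10883173.54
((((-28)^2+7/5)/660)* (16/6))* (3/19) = 0.50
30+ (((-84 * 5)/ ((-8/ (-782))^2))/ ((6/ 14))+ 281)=-37454601/ 4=-9363650.25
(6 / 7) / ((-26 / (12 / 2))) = -18 / 91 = -0.20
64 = 64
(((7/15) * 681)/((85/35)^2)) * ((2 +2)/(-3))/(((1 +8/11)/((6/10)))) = -3425884/137275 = -24.96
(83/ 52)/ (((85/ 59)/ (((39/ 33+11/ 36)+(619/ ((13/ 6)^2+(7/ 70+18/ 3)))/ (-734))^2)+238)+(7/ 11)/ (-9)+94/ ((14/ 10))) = 0.01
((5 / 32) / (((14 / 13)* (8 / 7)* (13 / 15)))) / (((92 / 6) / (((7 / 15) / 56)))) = 15 / 188416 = 0.00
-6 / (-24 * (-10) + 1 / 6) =-36 / 1441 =-0.02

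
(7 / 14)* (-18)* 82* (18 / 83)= -13284 / 83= -160.05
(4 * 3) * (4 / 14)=24 / 7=3.43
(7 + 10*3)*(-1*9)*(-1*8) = 2664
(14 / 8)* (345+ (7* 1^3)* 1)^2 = 216832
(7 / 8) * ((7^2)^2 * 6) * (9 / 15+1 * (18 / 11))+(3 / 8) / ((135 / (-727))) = 111624097 / 3960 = 28187.90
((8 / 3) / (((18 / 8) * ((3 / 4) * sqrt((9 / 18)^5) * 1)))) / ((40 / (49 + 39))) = 19.67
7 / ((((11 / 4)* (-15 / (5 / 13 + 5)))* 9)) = -392 / 3861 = -0.10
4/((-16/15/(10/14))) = -75/28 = -2.68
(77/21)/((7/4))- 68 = -1384/21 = -65.90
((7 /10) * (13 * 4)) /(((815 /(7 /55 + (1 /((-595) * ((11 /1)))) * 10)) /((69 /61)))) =1476462 /232417625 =0.01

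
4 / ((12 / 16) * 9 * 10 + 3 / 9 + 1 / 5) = 120 / 2041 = 0.06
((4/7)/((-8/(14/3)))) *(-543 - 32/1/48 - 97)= 1922/9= 213.56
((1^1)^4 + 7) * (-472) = -3776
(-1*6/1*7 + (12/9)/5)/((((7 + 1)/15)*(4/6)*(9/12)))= -313/2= -156.50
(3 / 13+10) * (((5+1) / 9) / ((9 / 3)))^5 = 4256 / 767637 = 0.01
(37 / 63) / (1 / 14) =74 / 9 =8.22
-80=-80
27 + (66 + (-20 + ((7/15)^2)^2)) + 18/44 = 81812197/1113750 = 73.46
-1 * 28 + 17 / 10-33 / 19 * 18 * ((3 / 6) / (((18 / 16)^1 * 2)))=-33.25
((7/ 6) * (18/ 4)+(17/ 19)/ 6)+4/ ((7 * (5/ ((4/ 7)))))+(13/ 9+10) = 2833589/ 167580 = 16.91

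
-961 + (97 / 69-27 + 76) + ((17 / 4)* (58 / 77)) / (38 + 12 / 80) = -3691043911 / 4053819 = -910.51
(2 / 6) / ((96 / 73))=73 / 288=0.25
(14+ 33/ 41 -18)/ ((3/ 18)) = -786/ 41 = -19.17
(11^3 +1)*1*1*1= 1332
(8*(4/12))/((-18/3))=-4/9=-0.44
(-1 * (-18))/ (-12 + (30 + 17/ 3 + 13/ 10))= 540/ 749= 0.72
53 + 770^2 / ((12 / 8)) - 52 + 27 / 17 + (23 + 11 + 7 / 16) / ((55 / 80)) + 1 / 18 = 395319.40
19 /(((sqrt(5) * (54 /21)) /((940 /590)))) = 6251 * sqrt(5) /2655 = 5.26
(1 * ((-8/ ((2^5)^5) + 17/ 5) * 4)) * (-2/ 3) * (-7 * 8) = 166374047/ 327680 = 507.73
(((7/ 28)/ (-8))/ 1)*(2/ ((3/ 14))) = -7/ 24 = -0.29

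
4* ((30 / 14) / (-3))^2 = 100 / 49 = 2.04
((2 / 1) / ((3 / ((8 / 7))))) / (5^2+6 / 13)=208 / 6951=0.03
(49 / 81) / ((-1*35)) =-7 / 405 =-0.02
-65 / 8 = -8.12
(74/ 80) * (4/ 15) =0.25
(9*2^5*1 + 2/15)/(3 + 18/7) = 30254/585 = 51.72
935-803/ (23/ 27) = -176/ 23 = -7.65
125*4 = 500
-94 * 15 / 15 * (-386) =36284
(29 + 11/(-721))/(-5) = -20898/3605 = -5.80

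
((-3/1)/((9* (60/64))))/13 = -16/585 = -0.03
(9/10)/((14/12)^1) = 27/35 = 0.77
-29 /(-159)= 29 /159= 0.18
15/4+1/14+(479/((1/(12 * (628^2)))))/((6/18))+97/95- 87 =6800757613.84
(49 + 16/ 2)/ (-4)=-57/ 4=-14.25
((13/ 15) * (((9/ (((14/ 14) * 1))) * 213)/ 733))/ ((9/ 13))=11999/ 3665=3.27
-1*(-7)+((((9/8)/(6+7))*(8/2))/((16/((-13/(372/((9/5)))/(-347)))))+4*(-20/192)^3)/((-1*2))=7.00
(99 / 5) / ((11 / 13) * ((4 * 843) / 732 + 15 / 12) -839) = -104676 / 4409315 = -0.02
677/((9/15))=1128.33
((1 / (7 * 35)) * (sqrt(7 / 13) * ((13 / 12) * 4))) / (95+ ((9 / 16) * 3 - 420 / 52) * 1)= 208 * sqrt(91) / 13546785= 0.00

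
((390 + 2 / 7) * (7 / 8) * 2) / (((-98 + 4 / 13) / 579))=-5140941 / 1270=-4047.99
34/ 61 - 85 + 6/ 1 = -4785/ 61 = -78.44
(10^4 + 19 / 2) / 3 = 6673 / 2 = 3336.50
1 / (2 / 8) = 4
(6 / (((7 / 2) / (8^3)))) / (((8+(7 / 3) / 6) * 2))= 55296 / 1057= 52.31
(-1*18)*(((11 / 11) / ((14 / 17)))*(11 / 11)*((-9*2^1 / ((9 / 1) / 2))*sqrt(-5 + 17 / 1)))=1224*sqrt(3) / 7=302.86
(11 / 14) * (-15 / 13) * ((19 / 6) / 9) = -1045 / 3276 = -0.32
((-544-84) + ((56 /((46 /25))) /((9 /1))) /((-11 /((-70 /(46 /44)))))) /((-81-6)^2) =-2891908 /36036009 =-0.08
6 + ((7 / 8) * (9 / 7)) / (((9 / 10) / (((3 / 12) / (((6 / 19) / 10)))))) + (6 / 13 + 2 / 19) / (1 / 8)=242221 / 11856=20.43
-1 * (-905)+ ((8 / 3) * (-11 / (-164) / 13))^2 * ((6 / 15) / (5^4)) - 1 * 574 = 2644691035343 / 7990003125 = 331.00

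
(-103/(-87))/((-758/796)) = -40994/32973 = -1.24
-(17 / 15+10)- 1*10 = -317 / 15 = -21.13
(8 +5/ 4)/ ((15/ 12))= 37/ 5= 7.40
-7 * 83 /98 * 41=-3403 /14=-243.07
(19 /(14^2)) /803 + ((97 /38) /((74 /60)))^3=484804352318113 /54681143962676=8.87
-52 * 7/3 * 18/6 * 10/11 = -3640/11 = -330.91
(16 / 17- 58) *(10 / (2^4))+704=45447 / 68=668.34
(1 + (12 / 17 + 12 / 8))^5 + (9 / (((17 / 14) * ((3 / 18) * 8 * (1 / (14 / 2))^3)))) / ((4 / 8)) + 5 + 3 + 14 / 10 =945373201393 / 227177120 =4161.39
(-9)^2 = 81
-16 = -16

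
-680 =-680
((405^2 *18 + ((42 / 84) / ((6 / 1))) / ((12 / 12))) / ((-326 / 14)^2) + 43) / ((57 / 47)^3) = 181664320517219 / 59044713804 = 3076.72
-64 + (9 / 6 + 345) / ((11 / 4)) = 62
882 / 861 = 42 / 41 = 1.02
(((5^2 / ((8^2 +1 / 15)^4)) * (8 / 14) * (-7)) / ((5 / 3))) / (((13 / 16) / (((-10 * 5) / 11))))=0.00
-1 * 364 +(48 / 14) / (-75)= -63708 / 175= -364.05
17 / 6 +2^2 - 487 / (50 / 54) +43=-71419 / 150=-476.13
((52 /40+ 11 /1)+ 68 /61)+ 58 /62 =271363 /18910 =14.35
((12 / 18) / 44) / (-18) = -1 / 1188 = -0.00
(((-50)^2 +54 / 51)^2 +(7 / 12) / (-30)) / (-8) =-650800914617 / 832320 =-781911.90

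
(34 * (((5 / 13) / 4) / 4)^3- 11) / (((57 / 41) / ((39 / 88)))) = -3.51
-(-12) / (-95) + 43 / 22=1.83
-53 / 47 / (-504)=53 / 23688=0.00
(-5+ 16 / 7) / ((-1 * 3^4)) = 19 / 567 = 0.03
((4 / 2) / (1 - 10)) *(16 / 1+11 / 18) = -299 / 81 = -3.69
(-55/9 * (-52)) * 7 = 20020/9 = 2224.44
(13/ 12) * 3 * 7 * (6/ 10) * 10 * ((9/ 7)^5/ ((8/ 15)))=34543665/ 38416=899.20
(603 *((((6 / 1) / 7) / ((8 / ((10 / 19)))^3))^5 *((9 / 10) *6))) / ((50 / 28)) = 0.00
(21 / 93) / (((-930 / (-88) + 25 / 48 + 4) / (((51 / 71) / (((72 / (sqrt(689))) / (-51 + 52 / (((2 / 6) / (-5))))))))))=-2175558 * sqrt(689) / 17535367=-3.26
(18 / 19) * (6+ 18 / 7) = 1080 / 133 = 8.12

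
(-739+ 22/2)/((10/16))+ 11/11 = -5819/5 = -1163.80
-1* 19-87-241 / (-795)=-84029 / 795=-105.70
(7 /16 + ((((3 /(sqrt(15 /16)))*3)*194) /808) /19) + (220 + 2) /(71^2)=291*sqrt(15) /9595 + 38839 /80656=0.60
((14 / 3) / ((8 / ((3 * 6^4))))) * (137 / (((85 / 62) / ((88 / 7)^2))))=21311921664 / 595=35818355.74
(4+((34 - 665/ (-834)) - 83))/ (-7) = 36865/ 5838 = 6.31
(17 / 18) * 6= 17 / 3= 5.67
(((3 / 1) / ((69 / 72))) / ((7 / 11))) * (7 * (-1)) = -792 / 23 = -34.43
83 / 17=4.88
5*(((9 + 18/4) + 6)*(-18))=-1755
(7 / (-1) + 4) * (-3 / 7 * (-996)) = -8964 / 7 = -1280.57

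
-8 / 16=-1 / 2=-0.50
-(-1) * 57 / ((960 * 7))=19 / 2240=0.01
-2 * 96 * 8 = -1536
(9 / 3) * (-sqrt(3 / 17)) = -3 * sqrt(51) / 17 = -1.26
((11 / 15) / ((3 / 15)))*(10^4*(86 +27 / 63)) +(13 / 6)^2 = 798601183 / 252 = 3169052.31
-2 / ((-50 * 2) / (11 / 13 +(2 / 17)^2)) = 3231 / 187850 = 0.02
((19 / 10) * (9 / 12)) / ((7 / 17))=969 / 280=3.46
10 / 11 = 0.91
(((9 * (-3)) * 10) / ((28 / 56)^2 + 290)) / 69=-40 / 2967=-0.01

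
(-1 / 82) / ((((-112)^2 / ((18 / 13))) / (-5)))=45 / 6685952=0.00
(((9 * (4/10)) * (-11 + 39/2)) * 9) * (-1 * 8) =-11016/5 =-2203.20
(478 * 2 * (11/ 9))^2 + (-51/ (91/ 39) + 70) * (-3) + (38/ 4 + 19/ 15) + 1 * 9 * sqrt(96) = 36 * sqrt(6) + 7740280057/ 5670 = 1365216.94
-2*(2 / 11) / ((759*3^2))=-4 / 75141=-0.00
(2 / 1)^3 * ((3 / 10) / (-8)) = -3 / 10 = -0.30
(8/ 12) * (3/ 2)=1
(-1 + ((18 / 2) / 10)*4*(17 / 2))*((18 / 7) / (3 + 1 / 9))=5994 / 245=24.47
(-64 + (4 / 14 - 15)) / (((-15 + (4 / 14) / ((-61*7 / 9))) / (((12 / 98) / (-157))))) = -67222 / 16431149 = -0.00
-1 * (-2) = 2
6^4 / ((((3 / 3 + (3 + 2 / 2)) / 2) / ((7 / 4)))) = 4536 / 5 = 907.20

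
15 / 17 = 0.88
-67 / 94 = -0.71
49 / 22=2.23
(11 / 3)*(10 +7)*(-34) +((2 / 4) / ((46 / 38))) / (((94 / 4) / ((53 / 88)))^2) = -1250775507919 / 590174112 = -2119.33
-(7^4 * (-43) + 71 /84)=8672341 /84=103242.15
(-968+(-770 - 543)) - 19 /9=-2283.11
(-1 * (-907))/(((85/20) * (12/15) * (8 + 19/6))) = 27210/1139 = 23.89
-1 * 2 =-2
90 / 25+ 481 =2423 / 5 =484.60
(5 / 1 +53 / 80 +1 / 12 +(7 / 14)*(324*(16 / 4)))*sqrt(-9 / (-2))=156899*sqrt(2) / 160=1386.80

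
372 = 372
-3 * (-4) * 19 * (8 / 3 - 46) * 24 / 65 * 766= -2794368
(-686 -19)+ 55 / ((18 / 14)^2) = -54410 / 81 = -671.73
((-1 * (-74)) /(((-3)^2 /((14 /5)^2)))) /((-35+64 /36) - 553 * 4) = -14504 /505175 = -0.03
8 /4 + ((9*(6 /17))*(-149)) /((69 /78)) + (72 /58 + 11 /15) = -90324221 /170085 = -531.05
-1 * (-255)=255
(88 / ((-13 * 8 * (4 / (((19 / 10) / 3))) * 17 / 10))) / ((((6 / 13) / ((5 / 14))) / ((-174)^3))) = 76459515 / 238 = 321258.47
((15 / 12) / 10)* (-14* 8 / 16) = -7 / 8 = -0.88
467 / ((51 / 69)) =10741 / 17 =631.82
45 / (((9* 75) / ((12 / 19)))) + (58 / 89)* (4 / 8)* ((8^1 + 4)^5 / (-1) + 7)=-685512519 / 8455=-81077.77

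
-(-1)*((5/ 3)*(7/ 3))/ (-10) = -7/ 18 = -0.39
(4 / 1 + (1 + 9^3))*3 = 2202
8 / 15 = 0.53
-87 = -87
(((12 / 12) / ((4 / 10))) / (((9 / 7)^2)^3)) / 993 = 588245 / 1055441826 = 0.00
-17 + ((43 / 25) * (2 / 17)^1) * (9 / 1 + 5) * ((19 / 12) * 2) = -10237 / 1275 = -8.03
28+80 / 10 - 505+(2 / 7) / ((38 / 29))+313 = -20719 / 133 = -155.78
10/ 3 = 3.33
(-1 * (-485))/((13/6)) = 2910/13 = 223.85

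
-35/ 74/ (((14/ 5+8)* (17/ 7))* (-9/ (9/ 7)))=175/ 67932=0.00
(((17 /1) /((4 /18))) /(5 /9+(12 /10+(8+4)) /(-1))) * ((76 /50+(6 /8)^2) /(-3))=382347 /91040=4.20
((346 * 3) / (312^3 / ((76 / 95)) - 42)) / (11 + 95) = 173 / 670699418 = 0.00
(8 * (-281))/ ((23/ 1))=-2248/ 23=-97.74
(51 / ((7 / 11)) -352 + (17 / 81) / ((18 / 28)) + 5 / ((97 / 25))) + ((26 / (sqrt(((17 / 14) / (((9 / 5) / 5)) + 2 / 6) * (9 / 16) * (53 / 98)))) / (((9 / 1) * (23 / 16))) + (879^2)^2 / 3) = 23296 * sqrt(173257) / 5123457 + 98498937899252995 / 494991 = 198991371358.65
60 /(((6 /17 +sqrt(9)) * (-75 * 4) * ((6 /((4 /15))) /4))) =-0.01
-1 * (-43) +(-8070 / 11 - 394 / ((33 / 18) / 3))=-14689 / 11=-1335.36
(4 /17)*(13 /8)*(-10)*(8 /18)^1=-260 /153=-1.70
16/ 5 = 3.20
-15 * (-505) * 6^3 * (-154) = -251974800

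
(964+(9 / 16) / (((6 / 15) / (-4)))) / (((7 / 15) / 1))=115005 / 56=2053.66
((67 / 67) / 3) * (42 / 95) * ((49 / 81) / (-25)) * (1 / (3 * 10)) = -343 / 2885625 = -0.00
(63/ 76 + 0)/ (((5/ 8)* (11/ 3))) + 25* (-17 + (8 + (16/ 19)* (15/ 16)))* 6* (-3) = 3861378/ 1045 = 3695.10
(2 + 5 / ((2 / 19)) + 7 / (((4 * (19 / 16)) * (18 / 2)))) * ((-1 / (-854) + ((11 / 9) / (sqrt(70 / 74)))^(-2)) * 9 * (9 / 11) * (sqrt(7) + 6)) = 370784299455 * sqrt(7) / 1598163644 + 1112352898365 / 799081822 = 2005.87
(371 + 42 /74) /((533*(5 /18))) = 247464 /98605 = 2.51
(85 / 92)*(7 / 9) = 595 / 828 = 0.72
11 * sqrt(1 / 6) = 11 * sqrt(6) / 6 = 4.49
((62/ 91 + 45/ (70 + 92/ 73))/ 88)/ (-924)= -23017/ 1425616192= -0.00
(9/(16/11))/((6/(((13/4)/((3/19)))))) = 2717/128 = 21.23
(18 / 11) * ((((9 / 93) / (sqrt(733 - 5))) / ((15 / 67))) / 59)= 0.00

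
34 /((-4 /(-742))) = 6307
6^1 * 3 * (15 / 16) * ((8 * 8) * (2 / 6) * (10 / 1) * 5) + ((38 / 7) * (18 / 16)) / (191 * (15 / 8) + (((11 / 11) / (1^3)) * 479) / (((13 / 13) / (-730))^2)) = 257301533790342 / 14294529655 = 18000.00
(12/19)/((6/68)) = 136/19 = 7.16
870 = 870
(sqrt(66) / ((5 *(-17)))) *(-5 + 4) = sqrt(66) / 85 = 0.10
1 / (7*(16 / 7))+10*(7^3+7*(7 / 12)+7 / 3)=167723 / 48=3494.23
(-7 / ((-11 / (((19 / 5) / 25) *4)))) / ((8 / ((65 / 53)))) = 1729 / 29150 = 0.06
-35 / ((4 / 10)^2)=-875 / 4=-218.75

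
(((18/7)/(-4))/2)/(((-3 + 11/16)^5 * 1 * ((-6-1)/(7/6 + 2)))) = -7471104/3397853893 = -0.00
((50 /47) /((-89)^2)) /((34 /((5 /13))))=125 /82275427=0.00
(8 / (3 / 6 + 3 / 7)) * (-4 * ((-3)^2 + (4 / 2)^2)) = -448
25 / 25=1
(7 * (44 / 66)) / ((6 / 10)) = 70 / 9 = 7.78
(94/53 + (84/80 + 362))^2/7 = 149546944369/7865200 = 19013.75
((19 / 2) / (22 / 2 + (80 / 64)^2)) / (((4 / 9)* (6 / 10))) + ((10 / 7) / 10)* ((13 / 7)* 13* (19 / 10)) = 308237 / 32830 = 9.39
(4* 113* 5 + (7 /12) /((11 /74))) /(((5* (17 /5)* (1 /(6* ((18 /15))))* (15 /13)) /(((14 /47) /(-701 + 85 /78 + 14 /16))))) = -2424173856 /6845971825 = -0.35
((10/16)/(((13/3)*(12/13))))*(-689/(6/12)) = -215.31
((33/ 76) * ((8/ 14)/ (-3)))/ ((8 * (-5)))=11/ 5320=0.00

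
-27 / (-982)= 27 / 982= 0.03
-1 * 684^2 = -467856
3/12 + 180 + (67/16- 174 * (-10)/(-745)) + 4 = 186.10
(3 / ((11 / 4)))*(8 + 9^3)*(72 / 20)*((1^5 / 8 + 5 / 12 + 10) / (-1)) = -152559 / 5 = -30511.80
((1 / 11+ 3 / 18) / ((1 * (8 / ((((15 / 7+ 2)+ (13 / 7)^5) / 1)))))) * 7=1249279 / 211288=5.91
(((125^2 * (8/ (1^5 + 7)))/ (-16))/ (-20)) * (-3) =-9375/ 64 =-146.48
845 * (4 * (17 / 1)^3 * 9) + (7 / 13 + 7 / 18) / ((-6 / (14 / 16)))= 1678661261201 / 11232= 149453459.86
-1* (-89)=89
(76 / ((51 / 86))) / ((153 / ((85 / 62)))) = 16340 / 14229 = 1.15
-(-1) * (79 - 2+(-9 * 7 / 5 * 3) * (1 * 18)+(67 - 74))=-3052 / 5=-610.40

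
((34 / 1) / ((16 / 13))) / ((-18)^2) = 221 / 2592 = 0.09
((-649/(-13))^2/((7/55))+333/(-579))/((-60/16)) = -17883669208/3424785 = -5221.84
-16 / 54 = -8 / 27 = -0.30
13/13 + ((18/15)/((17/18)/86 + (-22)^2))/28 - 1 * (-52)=1389859217/26223715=53.00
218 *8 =1744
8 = 8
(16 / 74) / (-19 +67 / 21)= -42 / 3071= -0.01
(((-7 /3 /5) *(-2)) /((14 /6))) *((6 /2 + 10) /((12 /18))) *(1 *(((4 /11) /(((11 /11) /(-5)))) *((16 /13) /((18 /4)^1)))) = -3.88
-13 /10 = -1.30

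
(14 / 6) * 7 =49 / 3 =16.33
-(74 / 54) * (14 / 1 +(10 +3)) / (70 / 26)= -13.74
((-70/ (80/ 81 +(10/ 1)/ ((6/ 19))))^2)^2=1653682833936/ 78310985281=21.12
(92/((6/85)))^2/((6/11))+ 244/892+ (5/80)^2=4800219218053/1541376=3114242.87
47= 47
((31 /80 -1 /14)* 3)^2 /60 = 93987 /6272000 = 0.01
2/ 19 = 0.11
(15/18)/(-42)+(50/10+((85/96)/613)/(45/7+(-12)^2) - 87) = -82.02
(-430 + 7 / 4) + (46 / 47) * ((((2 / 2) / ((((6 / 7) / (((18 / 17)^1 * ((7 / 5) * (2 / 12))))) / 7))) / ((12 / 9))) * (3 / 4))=-427.14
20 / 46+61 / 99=2393 / 2277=1.05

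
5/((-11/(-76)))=380/11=34.55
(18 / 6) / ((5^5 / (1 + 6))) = 21 / 3125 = 0.01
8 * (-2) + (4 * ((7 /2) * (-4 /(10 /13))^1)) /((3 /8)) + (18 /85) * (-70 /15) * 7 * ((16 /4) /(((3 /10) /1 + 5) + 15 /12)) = -7160624 /33405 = -214.36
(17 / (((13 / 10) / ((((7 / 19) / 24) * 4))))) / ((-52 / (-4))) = 595 / 9633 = 0.06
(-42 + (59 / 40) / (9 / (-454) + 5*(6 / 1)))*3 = -11419847 / 90740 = -125.85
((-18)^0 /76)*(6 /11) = 3 /418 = 0.01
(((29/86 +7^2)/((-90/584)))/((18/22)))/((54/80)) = -54514064/94041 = -579.68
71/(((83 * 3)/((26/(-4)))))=-923/498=-1.85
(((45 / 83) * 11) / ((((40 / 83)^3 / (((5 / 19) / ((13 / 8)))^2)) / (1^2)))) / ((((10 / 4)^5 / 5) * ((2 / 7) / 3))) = 28644462 / 38130625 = 0.75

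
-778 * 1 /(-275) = 778 /275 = 2.83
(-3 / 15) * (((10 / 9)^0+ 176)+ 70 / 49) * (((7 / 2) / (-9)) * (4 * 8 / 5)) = 19984 / 225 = 88.82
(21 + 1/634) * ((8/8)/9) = 13315/5706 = 2.33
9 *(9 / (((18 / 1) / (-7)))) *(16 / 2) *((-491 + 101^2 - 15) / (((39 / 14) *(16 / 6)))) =-4275495 / 13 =-328884.23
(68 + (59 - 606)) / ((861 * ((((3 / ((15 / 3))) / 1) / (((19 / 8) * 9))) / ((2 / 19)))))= -2.09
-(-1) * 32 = 32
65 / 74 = 0.88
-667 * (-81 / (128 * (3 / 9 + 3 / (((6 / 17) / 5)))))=162081 / 16448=9.85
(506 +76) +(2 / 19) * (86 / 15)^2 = 585.46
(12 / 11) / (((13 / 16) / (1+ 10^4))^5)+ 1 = 1258920471441703541162267135 / 4084223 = 308239895677024379217.85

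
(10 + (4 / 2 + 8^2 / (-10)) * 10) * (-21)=714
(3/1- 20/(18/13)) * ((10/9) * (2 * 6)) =-4120/27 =-152.59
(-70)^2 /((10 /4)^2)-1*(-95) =879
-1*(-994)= 994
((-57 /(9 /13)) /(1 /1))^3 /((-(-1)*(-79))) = 15069223 /2133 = 7064.80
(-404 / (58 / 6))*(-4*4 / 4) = 4848 / 29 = 167.17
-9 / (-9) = 1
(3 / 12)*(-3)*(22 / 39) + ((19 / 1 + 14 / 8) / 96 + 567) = 566.79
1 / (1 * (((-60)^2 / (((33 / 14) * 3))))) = 11 / 5600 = 0.00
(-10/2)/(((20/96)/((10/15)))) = -16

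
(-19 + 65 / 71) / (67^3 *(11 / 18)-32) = -23112 / 234855007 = -0.00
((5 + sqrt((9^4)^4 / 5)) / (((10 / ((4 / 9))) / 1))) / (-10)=-4782969 * sqrt(5) / 125 -1 / 45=-85560.37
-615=-615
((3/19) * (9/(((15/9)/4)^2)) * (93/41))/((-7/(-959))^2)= 6786570096/19475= 348476.00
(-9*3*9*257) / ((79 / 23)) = -1436373 / 79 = -18181.94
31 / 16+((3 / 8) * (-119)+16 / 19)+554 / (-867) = -11197523 / 263568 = -42.48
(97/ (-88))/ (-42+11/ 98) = 0.03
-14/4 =-7/2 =-3.50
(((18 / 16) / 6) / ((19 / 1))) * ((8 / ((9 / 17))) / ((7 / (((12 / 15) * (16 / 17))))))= 32 / 1995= 0.02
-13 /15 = -0.87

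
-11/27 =-0.41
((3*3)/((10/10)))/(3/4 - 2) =-36/5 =-7.20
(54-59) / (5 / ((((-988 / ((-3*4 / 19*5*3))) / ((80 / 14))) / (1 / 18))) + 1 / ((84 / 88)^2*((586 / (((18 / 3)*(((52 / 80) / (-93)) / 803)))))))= -34306888154175 / 104431121401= -328.51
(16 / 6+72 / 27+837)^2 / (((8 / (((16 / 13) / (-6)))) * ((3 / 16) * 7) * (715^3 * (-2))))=7297976 / 384898746375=0.00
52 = 52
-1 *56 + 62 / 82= -2265 / 41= -55.24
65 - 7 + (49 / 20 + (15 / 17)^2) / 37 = 12422541 / 213860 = 58.09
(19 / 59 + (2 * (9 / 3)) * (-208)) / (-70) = 73613 / 4130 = 17.82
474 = 474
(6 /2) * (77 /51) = 77 /17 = 4.53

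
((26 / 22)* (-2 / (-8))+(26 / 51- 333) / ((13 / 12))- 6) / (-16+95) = -3039903 / 768196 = -3.96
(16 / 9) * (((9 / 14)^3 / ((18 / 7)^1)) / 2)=0.09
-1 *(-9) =9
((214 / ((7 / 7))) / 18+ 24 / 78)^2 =2036329 / 13689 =148.76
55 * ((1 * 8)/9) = 440/9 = 48.89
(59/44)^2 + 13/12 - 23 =-20.12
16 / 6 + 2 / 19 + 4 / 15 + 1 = 1151 / 285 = 4.04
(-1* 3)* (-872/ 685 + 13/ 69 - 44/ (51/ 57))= 40385011/ 267835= 150.78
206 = 206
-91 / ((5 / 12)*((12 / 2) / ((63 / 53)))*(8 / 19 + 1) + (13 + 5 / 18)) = -108927 / 19471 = -5.59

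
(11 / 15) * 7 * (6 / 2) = 77 / 5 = 15.40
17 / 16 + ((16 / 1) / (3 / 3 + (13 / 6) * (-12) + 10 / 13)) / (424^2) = 15042143 / 14157360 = 1.06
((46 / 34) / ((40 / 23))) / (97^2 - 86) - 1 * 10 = -63395871 / 6339640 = -10.00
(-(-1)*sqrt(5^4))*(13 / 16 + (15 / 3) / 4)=825 / 16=51.56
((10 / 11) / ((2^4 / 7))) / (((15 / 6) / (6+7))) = 91 / 44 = 2.07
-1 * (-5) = 5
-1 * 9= -9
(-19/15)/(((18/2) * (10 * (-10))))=19/13500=0.00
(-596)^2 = 355216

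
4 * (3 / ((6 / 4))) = 8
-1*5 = -5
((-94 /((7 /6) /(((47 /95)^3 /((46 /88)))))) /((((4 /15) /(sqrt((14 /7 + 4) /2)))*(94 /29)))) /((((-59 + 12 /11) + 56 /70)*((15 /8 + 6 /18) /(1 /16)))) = 1092944721*sqrt(3) /102131093015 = 0.02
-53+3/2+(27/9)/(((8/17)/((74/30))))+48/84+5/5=-9577/280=-34.20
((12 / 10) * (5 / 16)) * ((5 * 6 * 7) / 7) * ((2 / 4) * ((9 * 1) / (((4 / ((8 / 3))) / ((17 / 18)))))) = 255 / 8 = 31.88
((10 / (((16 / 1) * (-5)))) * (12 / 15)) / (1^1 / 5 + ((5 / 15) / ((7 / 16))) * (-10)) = 0.01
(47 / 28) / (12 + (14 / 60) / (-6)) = 2115 / 15071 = 0.14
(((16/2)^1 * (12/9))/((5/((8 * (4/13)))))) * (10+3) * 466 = 31812.27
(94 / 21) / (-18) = -47 / 189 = -0.25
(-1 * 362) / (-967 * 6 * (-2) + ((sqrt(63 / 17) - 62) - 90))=-10067944 / 318503015 + 1086 * sqrt(119) / 2229521105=-0.03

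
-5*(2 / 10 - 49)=244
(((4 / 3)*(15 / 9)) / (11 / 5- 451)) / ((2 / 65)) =-1625 / 10098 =-0.16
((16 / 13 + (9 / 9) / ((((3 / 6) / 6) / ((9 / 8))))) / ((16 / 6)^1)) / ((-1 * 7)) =-1149 / 1456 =-0.79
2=2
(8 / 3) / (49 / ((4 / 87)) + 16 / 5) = 160 / 64137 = 0.00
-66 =-66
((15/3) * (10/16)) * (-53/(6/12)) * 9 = -11925/4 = -2981.25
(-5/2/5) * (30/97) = -15/97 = -0.15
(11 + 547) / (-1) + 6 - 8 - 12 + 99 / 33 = -569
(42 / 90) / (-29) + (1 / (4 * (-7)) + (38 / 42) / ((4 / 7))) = 3109 / 2030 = 1.53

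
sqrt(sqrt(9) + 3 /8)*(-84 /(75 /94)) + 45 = 45 - 1974*sqrt(6) /25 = -148.41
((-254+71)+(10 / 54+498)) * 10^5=851000000 / 27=31518518.52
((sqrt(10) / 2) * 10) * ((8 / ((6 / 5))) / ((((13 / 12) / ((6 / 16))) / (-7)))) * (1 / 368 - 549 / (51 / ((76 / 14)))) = 191921475 * sqrt(10) / 40664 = 14924.97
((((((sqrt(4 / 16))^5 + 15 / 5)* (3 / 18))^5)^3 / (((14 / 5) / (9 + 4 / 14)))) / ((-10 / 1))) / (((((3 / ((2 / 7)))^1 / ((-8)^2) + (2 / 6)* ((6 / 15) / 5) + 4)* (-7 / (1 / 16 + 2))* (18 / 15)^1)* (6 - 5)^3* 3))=56596825029100551377617788441749375 / 245116969347553417233860624399042183430144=0.00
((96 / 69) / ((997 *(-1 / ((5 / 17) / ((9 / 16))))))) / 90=-256 / 31575987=-0.00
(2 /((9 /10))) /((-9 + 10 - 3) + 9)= 20 /63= 0.32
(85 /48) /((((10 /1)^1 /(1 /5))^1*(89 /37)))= 629 /42720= 0.01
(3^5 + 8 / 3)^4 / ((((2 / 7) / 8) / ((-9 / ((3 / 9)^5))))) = -223044617296116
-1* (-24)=24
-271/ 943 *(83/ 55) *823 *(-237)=84590.42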